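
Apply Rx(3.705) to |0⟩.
-0.278|0⟩ - 0.9606i|1⟩

Rx(3.705) = [[cos(θ/2), −i·sin(θ/2)], [−i·sin(θ/2), cos(θ/2)]]; θ = 3.705, cos(θ/2) ≈ -0.277993, sin(θ/2) ≈ 0.960583.
With a = amp(|0⟩) = 1 and b = amp(|1⟩) = 0:
new amp(|0⟩) = (-0.277993)·a + (-0.960583i)·b = -0.278
new amp(|1⟩) = (-0.960583i)·a + (-0.277993)·b = -0.9606i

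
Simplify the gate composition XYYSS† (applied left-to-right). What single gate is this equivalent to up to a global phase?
X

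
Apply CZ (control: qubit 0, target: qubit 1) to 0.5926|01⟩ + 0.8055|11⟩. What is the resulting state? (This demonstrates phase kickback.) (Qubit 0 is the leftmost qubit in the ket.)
0.5926|01⟩ - 0.8055|11⟩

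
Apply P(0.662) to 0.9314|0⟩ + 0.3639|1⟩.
0.9314|0⟩ + (0.287 + 0.2237i)|1⟩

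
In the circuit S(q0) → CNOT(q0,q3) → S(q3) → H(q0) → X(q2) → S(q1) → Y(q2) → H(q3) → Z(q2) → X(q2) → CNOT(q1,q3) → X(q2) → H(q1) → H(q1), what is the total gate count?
14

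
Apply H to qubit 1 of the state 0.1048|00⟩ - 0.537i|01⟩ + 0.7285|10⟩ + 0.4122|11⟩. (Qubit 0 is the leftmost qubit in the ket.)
(0.0741 - 0.3797i)|00⟩ + (0.0741 + 0.3797i)|01⟩ + 0.8066|10⟩ + 0.2237|11⟩

H on qubit 1 mixes each pair of kets that differ only in qubit 1: amplitudes (a, b) of (|…0…⟩, |…1…⟩) become ((a + b)/√2, (a − b)/√2). Kets absent from the input have amplitude 0.
(|00⟩, |01⟩): (a, b) = (0.1048, -0.537i) → ((0.0741 - 0.3797i), (0.0741 + 0.3797i))
(|10⟩, |11⟩): (a, b) = (0.7285, 0.4122) → (0.8066, 0.2237)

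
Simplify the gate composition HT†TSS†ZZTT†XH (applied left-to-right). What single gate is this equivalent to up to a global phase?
Z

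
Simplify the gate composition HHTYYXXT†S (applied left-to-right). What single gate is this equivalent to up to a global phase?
S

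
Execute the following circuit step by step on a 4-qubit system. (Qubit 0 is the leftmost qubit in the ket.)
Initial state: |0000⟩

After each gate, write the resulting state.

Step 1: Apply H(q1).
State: 1/√2|0000⟩ + 1/√2|0100⟩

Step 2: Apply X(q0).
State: 1/√2|1000⟩ + 1/√2|1100⟩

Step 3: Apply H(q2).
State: 1/2|1000⟩ + 1/2|1010⟩ + 1/2|1100⟩ + 1/2|1110⟩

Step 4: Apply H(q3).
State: 1/√8|1000⟩ + 1/√8|1001⟩ + 1/√8|1010⟩ + 1/√8|1011⟩ + 1/√8|1100⟩ + 1/√8|1101⟩ + 1/√8|1110⟩ + 1/√8|1111⟩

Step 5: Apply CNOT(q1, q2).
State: 1/√8|1000⟩ + 1/√8|1001⟩ + 1/√8|1010⟩ + 1/√8|1011⟩ + 1/√8|1100⟩ + 1/√8|1101⟩ + 1/√8|1110⟩ + 1/√8|1111⟩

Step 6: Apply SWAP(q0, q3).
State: 1/√8|0001⟩ + 1/√8|0011⟩ + 1/√8|0101⟩ + 1/√8|0111⟩ + 1/√8|1001⟩ + 1/√8|1011⟩ + 1/√8|1101⟩ + 1/√8|1111⟩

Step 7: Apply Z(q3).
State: -1/√8|0001⟩ - 1/√8|0011⟩ - 1/√8|0101⟩ - 1/√8|0111⟩ - 1/√8|1001⟩ - 1/√8|1011⟩ - 1/√8|1101⟩ - 1/√8|1111⟩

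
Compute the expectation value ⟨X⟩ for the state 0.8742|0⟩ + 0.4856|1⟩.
0.849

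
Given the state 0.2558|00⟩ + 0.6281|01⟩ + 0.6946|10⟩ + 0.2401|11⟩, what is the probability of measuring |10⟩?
0.4825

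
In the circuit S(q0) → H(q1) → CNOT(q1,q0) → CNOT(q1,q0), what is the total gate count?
4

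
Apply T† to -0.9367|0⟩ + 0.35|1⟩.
-0.9367|0⟩ + (0.2475 - 0.2475i)|1⟩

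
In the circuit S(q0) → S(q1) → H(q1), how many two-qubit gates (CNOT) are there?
0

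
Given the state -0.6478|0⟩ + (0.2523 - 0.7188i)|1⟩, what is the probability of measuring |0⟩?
0.4196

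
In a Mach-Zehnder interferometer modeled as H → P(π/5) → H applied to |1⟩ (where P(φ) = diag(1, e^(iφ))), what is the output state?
(0.09549 - 0.2939i)|0⟩ + (0.9045 + 0.2939i)|1⟩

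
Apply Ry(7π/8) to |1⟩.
-0.9808|0⟩ + 0.1951|1⟩

Ry(7π/8) = [[cos(θ/2), −sin(θ/2)], [sin(θ/2), cos(θ/2)]]; θ = 7π/8, cos(θ/2) ≈ 0.19509, sin(θ/2) ≈ 0.980785.
With a = amp(|0⟩) = 0 and b = amp(|1⟩) = 1:
new amp(|0⟩) = (0.19509)·a + (-0.980785)·b = -0.9808
new amp(|1⟩) = (0.980785)·a + (0.19509)·b = 0.1951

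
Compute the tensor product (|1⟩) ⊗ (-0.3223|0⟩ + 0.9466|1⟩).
-0.3223|10⟩ + 0.9466|11⟩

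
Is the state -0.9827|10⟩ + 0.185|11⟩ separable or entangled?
Separable

Writing the state as a|00⟩ + b|01⟩ + c|10⟩ + d|11⟩, it is a product state iff ad − bc = 0.
Here (a, b, c, d) = (0, 0, -0.9827, 0.185): ad − bc = (0)(0.185) − (0)(-0.9827) = 0, so the state is separable.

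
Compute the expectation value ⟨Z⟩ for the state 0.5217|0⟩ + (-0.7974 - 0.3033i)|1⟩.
-0.4557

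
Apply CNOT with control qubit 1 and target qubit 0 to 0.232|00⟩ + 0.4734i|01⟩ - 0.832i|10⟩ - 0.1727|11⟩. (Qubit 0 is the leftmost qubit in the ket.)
0.232|00⟩ - 0.1727|01⟩ - 0.832i|10⟩ + 0.4734i|11⟩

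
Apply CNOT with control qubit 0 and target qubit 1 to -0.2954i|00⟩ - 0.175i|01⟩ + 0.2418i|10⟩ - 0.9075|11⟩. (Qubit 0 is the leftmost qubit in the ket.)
-0.2954i|00⟩ - 0.175i|01⟩ - 0.9075|10⟩ + 0.2418i|11⟩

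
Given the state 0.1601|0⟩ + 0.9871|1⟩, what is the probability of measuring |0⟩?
0.02563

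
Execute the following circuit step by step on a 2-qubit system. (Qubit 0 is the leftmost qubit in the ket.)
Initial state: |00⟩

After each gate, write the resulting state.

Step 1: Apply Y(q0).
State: i|10⟩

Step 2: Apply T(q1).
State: i|10⟩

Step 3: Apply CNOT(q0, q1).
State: i|11⟩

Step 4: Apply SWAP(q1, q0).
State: i|11⟩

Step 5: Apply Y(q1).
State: |10⟩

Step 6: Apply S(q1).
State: |10⟩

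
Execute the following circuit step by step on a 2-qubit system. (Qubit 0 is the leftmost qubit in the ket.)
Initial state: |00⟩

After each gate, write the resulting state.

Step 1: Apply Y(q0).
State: i|10⟩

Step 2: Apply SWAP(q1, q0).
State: i|01⟩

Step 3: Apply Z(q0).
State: i|01⟩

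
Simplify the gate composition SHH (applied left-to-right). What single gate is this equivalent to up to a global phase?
S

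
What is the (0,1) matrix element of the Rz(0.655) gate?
0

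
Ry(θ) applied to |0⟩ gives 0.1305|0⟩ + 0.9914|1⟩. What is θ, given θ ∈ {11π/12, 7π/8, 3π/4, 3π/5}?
11π/12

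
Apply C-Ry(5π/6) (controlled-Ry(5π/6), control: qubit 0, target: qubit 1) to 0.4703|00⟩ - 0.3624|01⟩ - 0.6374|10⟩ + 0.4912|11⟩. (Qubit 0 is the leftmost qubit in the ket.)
0.4703|00⟩ - 0.3624|01⟩ - 0.6394|10⟩ - 0.4885|11⟩

C-Ry(5π/6) leaves the control-|0⟩ kets |00⟩, |01⟩ unchanged and applies Ry(5π/6) to qubit 1 on the control-|1⟩ pair (|10⟩, |11⟩).
Ry(5π/6) = [[cos(θ/2), −sin(θ/2)], [sin(θ/2), cos(θ/2)]]; θ = 5π/6, cos(θ/2) ≈ 0.258819, sin(θ/2) ≈ 0.965926.
With a = amp(|10⟩) = -0.6374 and b = amp(|11⟩) = 0.4912:
new amp(|10⟩) = (0.258819)·a + (-0.965926)·b = -0.6394
new amp(|11⟩) = (0.965926)·a + (0.258819)·b = -0.4885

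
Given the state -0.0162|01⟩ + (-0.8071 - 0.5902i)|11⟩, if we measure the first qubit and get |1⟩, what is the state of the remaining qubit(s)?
(-0.8072 - 0.5903i)|1⟩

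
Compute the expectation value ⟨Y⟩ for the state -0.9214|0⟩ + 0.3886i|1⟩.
-0.7161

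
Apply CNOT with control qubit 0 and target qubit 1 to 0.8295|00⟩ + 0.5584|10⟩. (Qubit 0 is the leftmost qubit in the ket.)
0.8295|00⟩ + 0.5584|11⟩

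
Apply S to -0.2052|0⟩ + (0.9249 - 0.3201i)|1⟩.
-0.2052|0⟩ + (0.3201 + 0.9249i)|1⟩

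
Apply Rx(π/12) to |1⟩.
-0.1305i|0⟩ + 0.9914|1⟩

Rx(π/12) = [[cos(θ/2), −i·sin(θ/2)], [−i·sin(θ/2), cos(θ/2)]]; θ = π/12, cos(θ/2) ≈ 0.991445, sin(θ/2) ≈ 0.130526.
With a = amp(|0⟩) = 0 and b = amp(|1⟩) = 1:
new amp(|0⟩) = (0.991445)·a + (-0.130526i)·b = -0.1305i
new amp(|1⟩) = (-0.130526i)·a + (0.991445)·b = 0.9914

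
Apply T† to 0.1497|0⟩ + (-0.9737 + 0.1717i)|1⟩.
0.1497|0⟩ + (-0.5671 + 0.8099i)|1⟩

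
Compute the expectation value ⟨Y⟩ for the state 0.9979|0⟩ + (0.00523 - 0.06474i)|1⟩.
-0.1292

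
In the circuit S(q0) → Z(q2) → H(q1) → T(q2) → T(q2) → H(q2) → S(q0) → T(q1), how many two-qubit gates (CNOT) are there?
0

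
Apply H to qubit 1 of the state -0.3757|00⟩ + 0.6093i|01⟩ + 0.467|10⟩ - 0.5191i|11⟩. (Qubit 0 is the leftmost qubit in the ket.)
(-0.2657 + 0.4308i)|00⟩ + (-0.2657 - 0.4308i)|01⟩ + (0.3302 - 0.3671i)|10⟩ + (0.3302 + 0.3671i)|11⟩

H on qubit 1 mixes each pair of kets that differ only in qubit 1: amplitudes (a, b) of (|…0…⟩, |…1…⟩) become ((a + b)/√2, (a − b)/√2). Kets absent from the input have amplitude 0.
(|00⟩, |01⟩): (a, b) = (-0.3757, 0.6093i) → ((-0.2657 + 0.4308i), (-0.2657 - 0.4308i))
(|10⟩, |11⟩): (a, b) = (0.467, -0.5191i) → ((0.3302 - 0.3671i), (0.3302 + 0.3671i))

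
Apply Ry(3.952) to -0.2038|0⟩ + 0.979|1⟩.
-0.8194|0⟩ - 0.5732|1⟩

Ry(3.952) = [[cos(θ/2), −sin(θ/2)], [sin(θ/2), cos(θ/2)]]; θ = 3.952, cos(θ/2) ≈ -0.394206, sin(θ/2) ≈ 0.919022.
With a = amp(|0⟩) = -0.2038 and b = amp(|1⟩) = 0.979:
new amp(|0⟩) = (-0.394206)·a + (-0.919022)·b = -0.8194
new amp(|1⟩) = (0.919022)·a + (-0.394206)·b = -0.5732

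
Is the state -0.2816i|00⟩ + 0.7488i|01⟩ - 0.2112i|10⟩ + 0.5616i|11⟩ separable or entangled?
Separable

Writing the state as a|00⟩ + b|01⟩ + c|10⟩ + d|11⟩, it is a product state iff ad − bc = 0.
Here (a, b, c, d) = (-0.2816i, 0.7488i, -0.2112i, 0.5616i): ad − bc = (-0.2816i)(0.5616i) − (0.7488i)(-0.2112i) = 0, so the state is separable.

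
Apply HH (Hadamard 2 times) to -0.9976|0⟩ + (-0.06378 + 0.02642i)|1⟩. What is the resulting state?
-0.9976|0⟩ + (-0.06378 + 0.02642i)|1⟩

H² = I, so an even number of Hadamards cancels: H^2 = I and the state is unchanged.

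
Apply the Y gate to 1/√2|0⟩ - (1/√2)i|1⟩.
-1/√2|0⟩ + (1/√2)i|1⟩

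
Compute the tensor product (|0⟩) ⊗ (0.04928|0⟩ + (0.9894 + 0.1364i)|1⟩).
0.04928|00⟩ + (0.9894 + 0.1364i)|01⟩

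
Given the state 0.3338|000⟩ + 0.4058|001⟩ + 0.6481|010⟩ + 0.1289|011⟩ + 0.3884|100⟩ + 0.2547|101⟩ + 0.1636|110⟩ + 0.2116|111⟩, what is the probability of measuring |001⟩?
0.1647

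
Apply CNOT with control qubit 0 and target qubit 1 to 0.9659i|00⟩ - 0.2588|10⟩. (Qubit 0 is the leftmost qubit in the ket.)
0.9659i|00⟩ - 0.2588|11⟩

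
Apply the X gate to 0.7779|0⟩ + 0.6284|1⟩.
0.6284|0⟩ + 0.7779|1⟩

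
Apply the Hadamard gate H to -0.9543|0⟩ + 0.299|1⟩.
-0.4634|0⟩ - 0.8862|1⟩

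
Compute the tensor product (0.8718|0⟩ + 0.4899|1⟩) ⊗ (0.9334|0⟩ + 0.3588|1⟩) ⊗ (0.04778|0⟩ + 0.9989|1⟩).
0.03888|000⟩ + 0.8128|001⟩ + 0.01495|010⟩ + 0.3125|011⟩ + 0.02185|100⟩ + 0.4568|101⟩ + 0.008399|110⟩ + 0.1756|111⟩

amp(|b₁b₂…⟩) = product of the factor amplitudes for bits b₁, b₂, …; only kets whose every factor amplitude is nonzero survive.
|000⟩: (0.8718)(0.9334)(0.04778) = 0.03888
|001⟩: (0.8718)(0.9334)(0.9989) = 0.8128
|010⟩: (0.8718)(0.3588)(0.04778) = 0.01495
|011⟩: (0.8718)(0.3588)(0.9989) = 0.3125
|100⟩: (0.4899)(0.9334)(0.04778) = 0.02185
|101⟩: (0.4899)(0.9334)(0.9989) = 0.4568
|110⟩: (0.4899)(0.3588)(0.04778) = 0.008399
|111⟩: (0.4899)(0.3588)(0.9989) = 0.1756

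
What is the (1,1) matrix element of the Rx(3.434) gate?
-0.1457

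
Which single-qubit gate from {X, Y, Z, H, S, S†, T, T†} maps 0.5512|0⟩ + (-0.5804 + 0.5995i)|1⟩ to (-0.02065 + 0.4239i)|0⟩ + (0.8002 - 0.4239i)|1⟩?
H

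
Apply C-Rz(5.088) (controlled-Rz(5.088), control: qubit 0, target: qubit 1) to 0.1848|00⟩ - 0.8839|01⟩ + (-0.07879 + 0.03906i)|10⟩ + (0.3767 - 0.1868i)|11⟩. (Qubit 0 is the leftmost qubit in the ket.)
0.1848|00⟩ - 0.8839|01⟩ + (0.08711 + 0.01204i)|10⟩ + (-0.2063 + 0.3664i)|11⟩

C-Rz(5.088) leaves the control-|0⟩ kets |00⟩, |01⟩ unchanged and applies Rz(5.088) to qubit 1 on the control-|1⟩ pair (|10⟩, |11⟩).
Rz(5.088) = [[e^(−iθ/2), 0], [0, e^(iθ/2)]] with e^(±iθ/2) = cos(θ/2) ± i·sin(θ/2); θ = 5.088, cos(θ/2) ≈ -0.826693, sin(θ/2) ≈ 0.562654.
With a = amp(|10⟩) = (-0.07879 + 0.03906i) and b = amp(|11⟩) = (0.3767 - 0.1868i):
new amp(|10⟩) = (-0.826693 - 0.562654i)·a = (0.08711 + 0.01204i)
new amp(|11⟩) = (-0.826693 + 0.562654i)·b = (-0.2063 + 0.3664i)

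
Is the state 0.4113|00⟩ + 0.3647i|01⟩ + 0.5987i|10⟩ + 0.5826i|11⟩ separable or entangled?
Entangled

Writing the state as a|00⟩ + b|01⟩ + c|10⟩ + d|11⟩, it is a product state iff ad − bc = 0.
Here (a, b, c, d) = (0.4113, 0.3647i, 0.5987i, 0.5826i): ad − bc = (0.4113)(0.5826i) − (0.3647i)(0.5987i) = (0.2183 + 0.2396i) ≠ 0, so the state is entangled.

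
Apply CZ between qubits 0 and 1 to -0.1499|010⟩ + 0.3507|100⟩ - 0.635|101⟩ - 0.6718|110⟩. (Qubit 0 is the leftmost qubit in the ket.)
-0.1499|010⟩ + 0.3507|100⟩ - 0.635|101⟩ + 0.6718|110⟩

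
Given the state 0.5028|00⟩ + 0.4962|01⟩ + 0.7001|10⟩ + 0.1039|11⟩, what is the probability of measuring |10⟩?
0.4901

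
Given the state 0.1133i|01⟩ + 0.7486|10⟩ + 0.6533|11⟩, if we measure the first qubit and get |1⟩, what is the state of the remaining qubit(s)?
0.7534|0⟩ + 0.6575|1⟩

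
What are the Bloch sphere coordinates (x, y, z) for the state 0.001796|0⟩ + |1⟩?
(0.003592, 0, -1)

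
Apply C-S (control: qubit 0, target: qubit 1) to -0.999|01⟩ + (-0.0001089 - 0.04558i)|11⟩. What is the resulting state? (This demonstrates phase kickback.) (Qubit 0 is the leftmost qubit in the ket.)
-0.999|01⟩ + (0.04558 - 0.0001089i)|11⟩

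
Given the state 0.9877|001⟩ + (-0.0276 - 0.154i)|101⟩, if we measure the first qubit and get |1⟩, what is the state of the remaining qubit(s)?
(-0.1764 - 0.9843i)|01⟩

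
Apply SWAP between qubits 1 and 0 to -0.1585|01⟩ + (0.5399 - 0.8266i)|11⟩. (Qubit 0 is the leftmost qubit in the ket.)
-0.1585|10⟩ + (0.5399 - 0.8266i)|11⟩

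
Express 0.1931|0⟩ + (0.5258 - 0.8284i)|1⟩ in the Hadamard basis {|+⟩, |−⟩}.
(0.5083 - 0.5858i)|+⟩ + (-0.2353 + 0.5858i)|−⟩

With |ψ⟩ = α|0⟩ + β|1⟩, the Hadamard-basis coefficients are ⟨+|ψ⟩ = (α + β)/√2 and ⟨−|ψ⟩ = (α − β)/√2.
Here α = 0.1931, β = (0.5258 - 0.8284i): (α + β)/√2 = (0.5083 - 0.5858i), (α − β)/√2 = (-0.2353 + 0.5858i).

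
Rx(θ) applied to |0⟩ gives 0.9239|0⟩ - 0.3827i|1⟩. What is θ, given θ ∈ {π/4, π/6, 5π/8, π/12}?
π/4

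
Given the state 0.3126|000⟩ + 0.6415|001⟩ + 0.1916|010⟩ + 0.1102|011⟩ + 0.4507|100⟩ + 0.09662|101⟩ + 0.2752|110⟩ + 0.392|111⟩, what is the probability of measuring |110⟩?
0.07574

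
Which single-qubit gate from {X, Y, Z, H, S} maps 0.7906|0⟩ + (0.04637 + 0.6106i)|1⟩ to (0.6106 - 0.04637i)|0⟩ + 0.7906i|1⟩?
Y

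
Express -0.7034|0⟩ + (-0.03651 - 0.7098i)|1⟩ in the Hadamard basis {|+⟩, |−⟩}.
(-0.5232 - 0.5019i)|+⟩ + (-0.4716 + 0.5019i)|−⟩

With |ψ⟩ = α|0⟩ + β|1⟩, the Hadamard-basis coefficients are ⟨+|ψ⟩ = (α + β)/√2 and ⟨−|ψ⟩ = (α − β)/√2.
Here α = -0.7034, β = (-0.03651 - 0.7098i): (α + β)/√2 = (-0.5232 - 0.5019i), (α − β)/√2 = (-0.4716 + 0.5019i).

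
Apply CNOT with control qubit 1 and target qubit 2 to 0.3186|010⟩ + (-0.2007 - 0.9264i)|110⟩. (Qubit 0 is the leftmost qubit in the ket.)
0.3186|011⟩ + (-0.2007 - 0.9264i)|111⟩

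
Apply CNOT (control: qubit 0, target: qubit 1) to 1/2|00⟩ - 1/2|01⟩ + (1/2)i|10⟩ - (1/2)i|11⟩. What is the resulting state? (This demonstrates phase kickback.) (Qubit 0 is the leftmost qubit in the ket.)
1/2|00⟩ - 1/2|01⟩ - (1/2)i|10⟩ + (1/2)i|11⟩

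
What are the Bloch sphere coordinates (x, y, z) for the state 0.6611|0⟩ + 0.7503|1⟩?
(0.992, 0, -0.1259)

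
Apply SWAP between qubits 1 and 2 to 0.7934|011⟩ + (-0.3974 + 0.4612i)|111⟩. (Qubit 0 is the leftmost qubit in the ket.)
0.7934|011⟩ + (-0.3974 + 0.4612i)|111⟩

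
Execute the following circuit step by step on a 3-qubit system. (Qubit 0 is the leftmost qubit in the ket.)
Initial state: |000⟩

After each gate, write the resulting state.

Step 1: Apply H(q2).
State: 1/√2|000⟩ + 1/√2|001⟩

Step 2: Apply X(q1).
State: 1/√2|010⟩ + 1/√2|011⟩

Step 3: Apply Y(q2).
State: -(1/√2)i|010⟩ + (1/√2)i|011⟩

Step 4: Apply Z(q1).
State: (1/√2)i|010⟩ - (1/√2)i|011⟩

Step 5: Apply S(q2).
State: (1/√2)i|010⟩ + 1/√2|011⟩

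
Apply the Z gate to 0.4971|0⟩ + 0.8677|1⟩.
0.4971|0⟩ - 0.8677|1⟩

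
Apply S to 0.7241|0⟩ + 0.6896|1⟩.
0.7241|0⟩ + 0.6896i|1⟩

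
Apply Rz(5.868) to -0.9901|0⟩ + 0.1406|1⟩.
(0.9688 + 0.2041i)|0⟩ + (-0.1376 + 0.02898i)|1⟩

Rz(5.868) = [[e^(−iθ/2), 0], [0, e^(iθ/2)]] with e^(±iθ/2) = cos(θ/2) ± i·sin(θ/2); θ = 5.868, cos(θ/2) ≈ -0.97853, sin(θ/2) ≈ 0.206105.
With a = amp(|0⟩) = -0.9901 and b = amp(|1⟩) = 0.1406:
new amp(|0⟩) = (-0.97853 - 0.206105i)·a = (0.9688 + 0.2041i)
new amp(|1⟩) = (-0.97853 + 0.206105i)·b = (-0.1376 + 0.02898i)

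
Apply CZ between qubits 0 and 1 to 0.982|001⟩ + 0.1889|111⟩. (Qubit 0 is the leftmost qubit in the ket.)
0.982|001⟩ - 0.1889|111⟩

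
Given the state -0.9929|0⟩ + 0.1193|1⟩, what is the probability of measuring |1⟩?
0.01423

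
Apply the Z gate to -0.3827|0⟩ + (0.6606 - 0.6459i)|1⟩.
-0.3827|0⟩ + (-0.6606 + 0.6459i)|1⟩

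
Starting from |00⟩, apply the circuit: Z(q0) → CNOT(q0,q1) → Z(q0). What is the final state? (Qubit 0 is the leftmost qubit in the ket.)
|00⟩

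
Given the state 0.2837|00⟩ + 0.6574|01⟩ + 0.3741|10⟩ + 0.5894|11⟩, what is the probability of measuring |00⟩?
0.08049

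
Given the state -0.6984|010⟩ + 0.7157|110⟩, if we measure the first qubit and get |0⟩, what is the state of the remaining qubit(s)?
-|10⟩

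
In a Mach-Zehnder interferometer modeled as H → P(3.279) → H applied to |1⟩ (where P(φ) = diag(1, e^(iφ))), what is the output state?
(0.9953 + 0.06849i)|0⟩ + (0.004713 - 0.06849i)|1⟩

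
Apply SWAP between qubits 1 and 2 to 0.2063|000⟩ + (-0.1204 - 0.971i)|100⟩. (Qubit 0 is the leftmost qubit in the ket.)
0.2063|000⟩ + (-0.1204 - 0.971i)|100⟩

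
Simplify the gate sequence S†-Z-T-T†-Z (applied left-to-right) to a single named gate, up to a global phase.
S†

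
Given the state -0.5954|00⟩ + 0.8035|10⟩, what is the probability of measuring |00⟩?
0.3545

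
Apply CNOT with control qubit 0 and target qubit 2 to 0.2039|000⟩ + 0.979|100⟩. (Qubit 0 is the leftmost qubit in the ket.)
0.2039|000⟩ + 0.979|101⟩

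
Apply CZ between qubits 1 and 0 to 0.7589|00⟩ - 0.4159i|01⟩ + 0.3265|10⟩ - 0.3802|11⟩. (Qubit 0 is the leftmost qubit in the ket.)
0.7589|00⟩ - 0.4159i|01⟩ + 0.3265|10⟩ + 0.3802|11⟩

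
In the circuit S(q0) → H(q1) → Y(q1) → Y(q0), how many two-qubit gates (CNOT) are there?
0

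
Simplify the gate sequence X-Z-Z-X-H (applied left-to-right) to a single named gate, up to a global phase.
H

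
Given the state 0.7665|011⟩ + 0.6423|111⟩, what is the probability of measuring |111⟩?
0.4125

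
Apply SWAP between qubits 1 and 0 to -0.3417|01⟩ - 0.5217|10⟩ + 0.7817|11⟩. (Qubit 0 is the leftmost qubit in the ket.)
-0.5217|01⟩ - 0.3417|10⟩ + 0.7817|11⟩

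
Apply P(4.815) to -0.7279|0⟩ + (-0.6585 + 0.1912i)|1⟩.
-0.7279|0⟩ + (0.1227 + 0.6746i)|1⟩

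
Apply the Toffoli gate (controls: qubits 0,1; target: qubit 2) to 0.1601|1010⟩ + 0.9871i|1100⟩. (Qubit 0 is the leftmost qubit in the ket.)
0.1601|1010⟩ + 0.9871i|1110⟩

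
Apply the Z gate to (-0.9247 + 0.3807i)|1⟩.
(0.9247 - 0.3807i)|1⟩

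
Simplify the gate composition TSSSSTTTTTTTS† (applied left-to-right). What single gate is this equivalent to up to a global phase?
S†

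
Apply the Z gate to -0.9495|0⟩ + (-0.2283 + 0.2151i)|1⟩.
-0.9495|0⟩ + (0.2283 - 0.2151i)|1⟩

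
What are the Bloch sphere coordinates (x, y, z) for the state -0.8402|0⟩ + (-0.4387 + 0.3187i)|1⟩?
(0.7372, -0.5355, 0.4119)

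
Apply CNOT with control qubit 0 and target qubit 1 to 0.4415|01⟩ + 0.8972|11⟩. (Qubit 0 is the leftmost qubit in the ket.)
0.4415|01⟩ + 0.8972|10⟩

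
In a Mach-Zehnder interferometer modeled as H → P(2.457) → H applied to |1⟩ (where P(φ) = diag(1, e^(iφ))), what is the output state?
(0.8873 - 0.3162i)|0⟩ + (0.1127 + 0.3162i)|1⟩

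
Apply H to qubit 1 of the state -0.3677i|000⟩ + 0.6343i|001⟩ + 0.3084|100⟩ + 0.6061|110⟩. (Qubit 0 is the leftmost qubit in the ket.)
-0.26i|000⟩ + 0.4485i|001⟩ - 0.26i|010⟩ + 0.4485i|011⟩ + 0.6466|100⟩ - 0.2105|110⟩

H on qubit 1 mixes each pair of kets that differ only in qubit 1: amplitudes (a, b) of (|…0…⟩, |…1…⟩) become ((a + b)/√2, (a − b)/√2). Kets absent from the input have amplitude 0.
(|000⟩, |010⟩): (a, b) = (-0.3677i, 0) → (-0.26i, -0.26i)
(|001⟩, |011⟩): (a, b) = (0.6343i, 0) → (0.4485i, 0.4485i)
(|100⟩, |110⟩): (a, b) = (0.3084, 0.6061) → (0.6466, -0.2105)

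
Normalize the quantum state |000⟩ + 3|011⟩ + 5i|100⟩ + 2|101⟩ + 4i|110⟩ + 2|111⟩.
0.1302|000⟩ + 0.3906|011⟩ + 0.6509i|100⟩ + 0.2604|101⟩ + 0.5208i|110⟩ + 0.2604|111⟩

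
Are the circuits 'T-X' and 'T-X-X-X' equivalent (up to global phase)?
Yes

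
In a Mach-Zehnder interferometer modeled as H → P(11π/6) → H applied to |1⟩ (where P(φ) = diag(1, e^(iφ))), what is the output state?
(0.06699 + 0.25i)|0⟩ + (0.933 - 0.25i)|1⟩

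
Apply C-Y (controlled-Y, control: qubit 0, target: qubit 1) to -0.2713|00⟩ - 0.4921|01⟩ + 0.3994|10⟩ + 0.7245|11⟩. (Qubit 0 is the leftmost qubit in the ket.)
-0.2713|00⟩ - 0.4921|01⟩ - 0.7245i|10⟩ + 0.3994i|11⟩

C-Y leaves the control-|0⟩ kets |00⟩, |01⟩ unchanged and applies Y to qubit 1 on the control-|1⟩ pair (|10⟩, |11⟩).
Y = [[0, -i], [i, 0]].
With a = amp(|10⟩) = 0.3994 and b = amp(|11⟩) = 0.7245:
new amp(|10⟩) = (-i)·b = -0.7245i
new amp(|11⟩) = (i)·a = 0.3994i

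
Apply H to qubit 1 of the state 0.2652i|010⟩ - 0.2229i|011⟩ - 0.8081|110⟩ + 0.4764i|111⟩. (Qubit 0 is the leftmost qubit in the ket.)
0.1875i|000⟩ - 0.1576i|001⟩ - 0.1875i|010⟩ + 0.1576i|011⟩ - 0.5714|100⟩ + 0.3369i|101⟩ + 0.5714|110⟩ - 0.3369i|111⟩

H on qubit 1 mixes each pair of kets that differ only in qubit 1: amplitudes (a, b) of (|…0…⟩, |…1…⟩) become ((a + b)/√2, (a − b)/√2). Kets absent from the input have amplitude 0.
(|000⟩, |010⟩): (a, b) = (0, 0.2652i) → (0.1875i, -0.1875i)
(|001⟩, |011⟩): (a, b) = (0, -0.2229i) → (-0.1576i, 0.1576i)
(|100⟩, |110⟩): (a, b) = (0, -0.8081) → (-0.5714, 0.5714)
(|101⟩, |111⟩): (a, b) = (0, 0.4764i) → (0.3369i, -0.3369i)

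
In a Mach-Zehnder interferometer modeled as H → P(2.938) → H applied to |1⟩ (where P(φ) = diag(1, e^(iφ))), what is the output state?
(0.9897 - 0.1011i)|0⟩ + (0.01033 + 0.1011i)|1⟩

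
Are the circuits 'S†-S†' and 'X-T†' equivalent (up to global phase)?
No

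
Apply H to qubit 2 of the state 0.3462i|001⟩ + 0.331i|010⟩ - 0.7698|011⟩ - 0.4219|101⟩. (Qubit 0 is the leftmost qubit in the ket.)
0.2448i|000⟩ - 0.2448i|001⟩ + (-0.5443 + 0.2341i)|010⟩ + (0.5443 + 0.2341i)|011⟩ - 0.2983|100⟩ + 0.2983|101⟩

H on qubit 2 mixes each pair of kets that differ only in qubit 2: amplitudes (a, b) of (|…0…⟩, |…1…⟩) become ((a + b)/√2, (a − b)/√2). Kets absent from the input have amplitude 0.
(|000⟩, |001⟩): (a, b) = (0, 0.3462i) → (0.2448i, -0.2448i)
(|010⟩, |011⟩): (a, b) = (0.331i, -0.7698) → ((-0.5443 + 0.2341i), (0.5443 + 0.2341i))
(|100⟩, |101⟩): (a, b) = (0, -0.4219) → (-0.2983, 0.2983)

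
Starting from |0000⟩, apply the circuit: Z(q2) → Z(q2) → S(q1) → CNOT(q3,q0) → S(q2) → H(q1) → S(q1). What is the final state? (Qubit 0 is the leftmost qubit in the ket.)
1/√2|0000⟩ + (1/√2)i|0100⟩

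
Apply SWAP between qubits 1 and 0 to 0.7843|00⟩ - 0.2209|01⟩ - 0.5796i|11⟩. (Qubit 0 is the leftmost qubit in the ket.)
0.7843|00⟩ - 0.2209|10⟩ - 0.5796i|11⟩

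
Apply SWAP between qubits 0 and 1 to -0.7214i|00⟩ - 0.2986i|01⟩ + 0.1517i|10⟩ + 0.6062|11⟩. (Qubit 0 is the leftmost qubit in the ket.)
-0.7214i|00⟩ + 0.1517i|01⟩ - 0.2986i|10⟩ + 0.6062|11⟩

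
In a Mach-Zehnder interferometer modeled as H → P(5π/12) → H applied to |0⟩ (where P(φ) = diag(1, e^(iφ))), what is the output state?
(0.6294 + 0.483i)|0⟩ + (0.3706 - 0.483i)|1⟩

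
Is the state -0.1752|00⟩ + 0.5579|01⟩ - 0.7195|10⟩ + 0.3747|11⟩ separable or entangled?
Entangled

Writing the state as a|00⟩ + b|01⟩ + c|10⟩ + d|11⟩, it is a product state iff ad − bc = 0.
Here (a, b, c, d) = (-0.1752, 0.5579, -0.7195, 0.3747): ad − bc = (-0.1752)(0.3747) − (0.5579)(-0.7195) = 0.3358 ≠ 0, so the state is entangled.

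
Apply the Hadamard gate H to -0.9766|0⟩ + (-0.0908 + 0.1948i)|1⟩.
(-0.7548 + 0.1377i)|0⟩ + (-0.6264 - 0.1377i)|1⟩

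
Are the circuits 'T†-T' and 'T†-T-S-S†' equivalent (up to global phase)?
Yes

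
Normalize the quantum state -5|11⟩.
-|11⟩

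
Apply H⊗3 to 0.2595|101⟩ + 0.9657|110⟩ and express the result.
0.4332|000⟩ + 0.2497|001⟩ - 0.2497|010⟩ - 0.4332|011⟩ - 0.4332|100⟩ - 0.2497|101⟩ + 0.2497|110⟩ + 0.4332|111⟩

H⊗3 gives amp(|y⟩) = (1/2√2) Σ_x (−1)^(x·y) amp(|x⟩), where x·y is the number of positions in which both x and y have a 1.
|000⟩: (0.2595 + 0.9657)/(2√2) = 0.4332
|001⟩: (-0.2595 + 0.9657)/(2√2) = 0.2497
|010⟩: (0.2595 - 0.9657)/(2√2) = -0.2497
|011⟩: (-0.2595 - 0.9657)/(2√2) = -0.4332
|100⟩: (-0.2595 - 0.9657)/(2√2) = -0.4332
|101⟩: (0.2595 - 0.9657)/(2√2) = -0.2497
|110⟩: (-0.2595 + 0.9657)/(2√2) = 0.2497
|111⟩: (0.2595 + 0.9657)/(2√2) = 0.4332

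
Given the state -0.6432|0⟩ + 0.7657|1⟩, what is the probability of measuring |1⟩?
0.5863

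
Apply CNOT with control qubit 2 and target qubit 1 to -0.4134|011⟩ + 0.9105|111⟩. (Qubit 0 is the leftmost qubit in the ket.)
-0.4134|001⟩ + 0.9105|101⟩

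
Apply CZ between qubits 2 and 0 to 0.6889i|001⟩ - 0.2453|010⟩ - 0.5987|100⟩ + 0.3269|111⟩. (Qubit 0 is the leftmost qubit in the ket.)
0.6889i|001⟩ - 0.2453|010⟩ - 0.5987|100⟩ - 0.3269|111⟩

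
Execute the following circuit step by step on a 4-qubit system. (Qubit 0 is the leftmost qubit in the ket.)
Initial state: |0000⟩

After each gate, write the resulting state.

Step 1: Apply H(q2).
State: 1/√2|0000⟩ + 1/√2|0010⟩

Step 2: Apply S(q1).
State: 1/√2|0000⟩ + 1/√2|0010⟩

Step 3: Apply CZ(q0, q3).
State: 1/√2|0000⟩ + 1/√2|0010⟩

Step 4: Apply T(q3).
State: 1/√2|0000⟩ + 1/√2|0010⟩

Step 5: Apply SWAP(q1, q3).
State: 1/√2|0000⟩ + 1/√2|0010⟩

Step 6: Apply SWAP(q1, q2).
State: 1/√2|0000⟩ + 1/√2|0100⟩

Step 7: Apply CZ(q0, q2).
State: 1/√2|0000⟩ + 1/√2|0100⟩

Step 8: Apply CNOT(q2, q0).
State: 1/√2|0000⟩ + 1/√2|0100⟩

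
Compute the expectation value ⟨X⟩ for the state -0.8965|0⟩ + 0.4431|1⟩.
-0.7945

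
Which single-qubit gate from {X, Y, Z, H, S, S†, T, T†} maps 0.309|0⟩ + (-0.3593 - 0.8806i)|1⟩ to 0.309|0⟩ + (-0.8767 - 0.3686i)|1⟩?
T†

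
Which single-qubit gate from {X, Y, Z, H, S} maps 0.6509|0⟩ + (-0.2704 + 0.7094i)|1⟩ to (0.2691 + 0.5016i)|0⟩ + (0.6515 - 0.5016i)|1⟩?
H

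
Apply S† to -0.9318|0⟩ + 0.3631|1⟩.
-0.9318|0⟩ - 0.3631i|1⟩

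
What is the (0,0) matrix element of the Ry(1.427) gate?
0.7561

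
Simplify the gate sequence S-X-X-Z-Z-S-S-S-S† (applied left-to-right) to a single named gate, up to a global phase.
S†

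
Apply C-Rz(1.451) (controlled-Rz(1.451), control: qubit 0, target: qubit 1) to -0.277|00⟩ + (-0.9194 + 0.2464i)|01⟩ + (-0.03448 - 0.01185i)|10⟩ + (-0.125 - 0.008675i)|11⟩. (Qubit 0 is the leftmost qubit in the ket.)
-0.277|00⟩ + (-0.9194 + 0.2464i)|01⟩ + (-0.03366 + 0.01401i)|10⟩ + (-0.08777 - 0.08943i)|11⟩

C-Rz(1.451) leaves the control-|0⟩ kets |00⟩, |01⟩ unchanged and applies Rz(1.451) to qubit 1 on the control-|1⟩ pair (|10⟩, |11⟩).
Rz(1.451) = [[e^(−iθ/2), 0], [0, e^(iθ/2)]] with e^(±iθ/2) = cos(θ/2) ± i·sin(θ/2); θ = 1.451, cos(θ/2) ≈ 0.748168, sin(θ/2) ≈ 0.66351.
With a = amp(|10⟩) = (-0.03448 - 0.01185i) and b = amp(|11⟩) = (-0.125 - 0.008675i):
new amp(|10⟩) = (0.748168 - 0.66351i)·a = (-0.03366 + 0.01401i)
new amp(|11⟩) = (0.748168 + 0.66351i)·b = (-0.08777 - 0.08943i)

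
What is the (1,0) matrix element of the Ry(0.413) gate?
0.205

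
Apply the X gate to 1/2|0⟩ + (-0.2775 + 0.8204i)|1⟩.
(-0.2775 + 0.8204i)|0⟩ + 1/2|1⟩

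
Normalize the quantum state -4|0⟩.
-|0⟩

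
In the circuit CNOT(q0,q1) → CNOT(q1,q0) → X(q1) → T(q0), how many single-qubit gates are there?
2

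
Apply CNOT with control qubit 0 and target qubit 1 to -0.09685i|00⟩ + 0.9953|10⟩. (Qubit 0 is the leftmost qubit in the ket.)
-0.09685i|00⟩ + 0.9953|11⟩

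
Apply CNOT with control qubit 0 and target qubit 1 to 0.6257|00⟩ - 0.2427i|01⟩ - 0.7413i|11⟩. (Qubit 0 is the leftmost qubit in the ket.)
0.6257|00⟩ - 0.2427i|01⟩ - 0.7413i|10⟩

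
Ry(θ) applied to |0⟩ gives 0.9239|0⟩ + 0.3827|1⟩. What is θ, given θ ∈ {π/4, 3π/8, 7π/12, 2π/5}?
π/4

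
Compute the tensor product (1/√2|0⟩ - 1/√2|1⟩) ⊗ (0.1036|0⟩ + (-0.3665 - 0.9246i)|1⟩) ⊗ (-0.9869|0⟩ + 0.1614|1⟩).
-0.0723|000⟩ + 0.01182|001⟩ + (0.2558 + 0.6452i)|010⟩ + (-0.04183 - 0.1055i)|011⟩ + 0.0723|100⟩ - 0.01182|101⟩ + (-0.2558 - 0.6452i)|110⟩ + (0.04183 + 0.1055i)|111⟩

amp(|b₁b₂…⟩) = product of the factor amplitudes for bits b₁, b₂, …; only kets whose every factor amplitude is nonzero survive.
|000⟩: (1/√2)(0.1036)(-0.9869) = -0.0723
|001⟩: (1/√2)(0.1036)(0.1614) = 0.01182
|010⟩: (1/√2)(-0.3665 - 0.9246i)(-0.9869) = (0.2558 + 0.6452i)
|011⟩: (1/√2)(-0.3665 - 0.9246i)(0.1614) = (-0.04183 - 0.1055i)
|100⟩: (-1/√2)(0.1036)(-0.9869) = 0.0723
|101⟩: (-1/√2)(0.1036)(0.1614) = -0.01182
|110⟩: (-1/√2)(-0.3665 - 0.9246i)(-0.9869) = (-0.2558 - 0.6452i)
|111⟩: (-1/√2)(-0.3665 - 0.9246i)(0.1614) = (0.04183 + 0.1055i)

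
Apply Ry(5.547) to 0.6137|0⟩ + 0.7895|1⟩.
-0.8567|0⟩ - 0.5158|1⟩

Ry(5.547) = [[cos(θ/2), −sin(θ/2)], [sin(θ/2), cos(θ/2)]]; θ = 5.547, cos(θ/2) ≈ -0.933015, sin(θ/2) ≈ 0.359837.
With a = amp(|0⟩) = 0.6137 and b = amp(|1⟩) = 0.7895:
new amp(|0⟩) = (-0.933015)·a + (-0.359837)·b = -0.8567
new amp(|1⟩) = (0.359837)·a + (-0.933015)·b = -0.5158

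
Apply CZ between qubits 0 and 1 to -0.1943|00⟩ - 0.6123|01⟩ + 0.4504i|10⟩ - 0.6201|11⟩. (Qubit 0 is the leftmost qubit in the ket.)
-0.1943|00⟩ - 0.6123|01⟩ + 0.4504i|10⟩ + 0.6201|11⟩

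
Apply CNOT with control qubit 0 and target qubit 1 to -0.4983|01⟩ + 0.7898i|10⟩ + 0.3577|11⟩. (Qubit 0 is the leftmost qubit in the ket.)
-0.4983|01⟩ + 0.3577|10⟩ + 0.7898i|11⟩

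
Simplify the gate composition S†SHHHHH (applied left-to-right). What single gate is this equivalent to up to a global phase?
H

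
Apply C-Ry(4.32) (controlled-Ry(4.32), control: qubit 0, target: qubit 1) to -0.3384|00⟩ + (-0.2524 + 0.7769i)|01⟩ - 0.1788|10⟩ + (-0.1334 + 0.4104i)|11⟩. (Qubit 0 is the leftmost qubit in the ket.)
-0.3384|00⟩ + (-0.2524 + 0.7769i)|01⟩ + (0.2103 - 0.3412i)|10⟩ + (-0.07452 - 0.2281i)|11⟩

C-Ry(4.32) leaves the control-|0⟩ kets |00⟩, |01⟩ unchanged and applies Ry(4.32) to qubit 1 on the control-|1⟩ pair (|10⟩, |11⟩).
Ry(4.32) = [[cos(θ/2), −sin(θ/2)], [sin(θ/2), cos(θ/2)]]; θ = 4.32, cos(θ/2) ≈ -0.555699, sin(θ/2) ≈ 0.831383.
With a = amp(|10⟩) = -0.1788 and b = amp(|11⟩) = (-0.1334 + 0.4104i):
new amp(|10⟩) = (-0.555699)·a + (-0.831383)·b = (0.2103 - 0.3412i)
new amp(|11⟩) = (0.831383)·a + (-0.555699)·b = (-0.07452 - 0.2281i)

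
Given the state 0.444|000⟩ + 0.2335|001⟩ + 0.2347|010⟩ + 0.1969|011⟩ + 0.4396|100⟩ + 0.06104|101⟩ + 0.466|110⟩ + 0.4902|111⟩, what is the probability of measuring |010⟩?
0.05508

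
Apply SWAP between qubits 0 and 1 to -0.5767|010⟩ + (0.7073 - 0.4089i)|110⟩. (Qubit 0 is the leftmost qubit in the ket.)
-0.5767|100⟩ + (0.7073 - 0.4089i)|110⟩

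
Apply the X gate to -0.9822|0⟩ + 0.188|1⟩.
0.188|0⟩ - 0.9822|1⟩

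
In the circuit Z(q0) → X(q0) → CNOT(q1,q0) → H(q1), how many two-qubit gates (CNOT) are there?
1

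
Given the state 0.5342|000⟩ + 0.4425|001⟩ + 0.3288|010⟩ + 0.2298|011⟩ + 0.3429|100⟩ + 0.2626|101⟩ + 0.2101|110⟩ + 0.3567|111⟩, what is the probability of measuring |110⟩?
0.04414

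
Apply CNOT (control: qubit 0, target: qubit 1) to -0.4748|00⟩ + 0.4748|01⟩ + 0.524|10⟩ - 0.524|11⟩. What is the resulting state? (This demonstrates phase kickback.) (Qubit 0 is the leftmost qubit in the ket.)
-0.4748|00⟩ + 0.4748|01⟩ - 0.524|10⟩ + 0.524|11⟩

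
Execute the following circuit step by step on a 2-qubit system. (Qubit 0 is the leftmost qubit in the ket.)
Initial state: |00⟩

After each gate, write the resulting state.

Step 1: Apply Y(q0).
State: i|10⟩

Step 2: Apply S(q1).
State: i|10⟩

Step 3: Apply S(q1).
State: i|10⟩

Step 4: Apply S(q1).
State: i|10⟩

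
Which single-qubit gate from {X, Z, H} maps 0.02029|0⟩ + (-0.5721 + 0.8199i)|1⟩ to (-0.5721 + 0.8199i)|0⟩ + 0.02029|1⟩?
X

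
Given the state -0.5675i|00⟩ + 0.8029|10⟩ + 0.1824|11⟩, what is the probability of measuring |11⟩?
0.03327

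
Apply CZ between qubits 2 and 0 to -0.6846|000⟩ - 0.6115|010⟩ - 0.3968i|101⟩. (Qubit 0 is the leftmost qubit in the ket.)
-0.6846|000⟩ - 0.6115|010⟩ + 0.3968i|101⟩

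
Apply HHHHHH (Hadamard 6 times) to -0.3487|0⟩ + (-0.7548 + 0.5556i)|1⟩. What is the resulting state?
-0.3487|0⟩ + (-0.7548 + 0.5556i)|1⟩

H² = I, so an even number of Hadamards cancels: H^6 = I and the state is unchanged.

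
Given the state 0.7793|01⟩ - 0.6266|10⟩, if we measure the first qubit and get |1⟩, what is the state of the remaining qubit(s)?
-|0⟩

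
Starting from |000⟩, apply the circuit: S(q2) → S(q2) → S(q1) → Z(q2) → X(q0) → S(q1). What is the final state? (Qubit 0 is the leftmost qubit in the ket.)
|100⟩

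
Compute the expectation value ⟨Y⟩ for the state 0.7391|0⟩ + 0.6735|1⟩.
0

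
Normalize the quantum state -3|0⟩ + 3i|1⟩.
-1/√2|0⟩ + (1/√2)i|1⟩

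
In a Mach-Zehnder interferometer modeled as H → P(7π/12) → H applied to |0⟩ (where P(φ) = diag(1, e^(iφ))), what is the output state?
(0.3706 + 0.483i)|0⟩ + (0.6294 - 0.483i)|1⟩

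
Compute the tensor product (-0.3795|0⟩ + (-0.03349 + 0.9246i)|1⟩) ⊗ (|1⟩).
-0.3795|01⟩ + (-0.03349 + 0.9246i)|11⟩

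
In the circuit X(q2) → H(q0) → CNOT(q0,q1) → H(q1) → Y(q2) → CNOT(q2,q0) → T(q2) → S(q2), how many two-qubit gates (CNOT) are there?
2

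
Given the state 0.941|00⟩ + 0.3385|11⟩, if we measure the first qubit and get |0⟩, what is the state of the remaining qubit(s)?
|0⟩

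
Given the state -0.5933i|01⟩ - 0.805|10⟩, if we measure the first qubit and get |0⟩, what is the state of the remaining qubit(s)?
-i|1⟩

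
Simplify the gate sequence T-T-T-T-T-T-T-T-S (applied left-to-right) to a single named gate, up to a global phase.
S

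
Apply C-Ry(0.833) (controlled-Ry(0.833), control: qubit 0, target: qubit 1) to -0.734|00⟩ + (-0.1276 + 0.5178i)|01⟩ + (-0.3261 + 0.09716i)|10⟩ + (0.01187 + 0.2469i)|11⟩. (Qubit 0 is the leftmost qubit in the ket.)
-0.734|00⟩ + (-0.1276 + 0.5178i)|01⟩ + (-0.303 - 0.01103i)|10⟩ + (-0.1211 + 0.2651i)|11⟩

C-Ry(0.833) leaves the control-|0⟩ kets |00⟩, |01⟩ unchanged and applies Ry(0.833) to qubit 1 on the control-|1⟩ pair (|10⟩, |11⟩).
Ry(0.833) = [[cos(θ/2), −sin(θ/2)], [sin(θ/2), cos(θ/2)]]; θ = 0.833, cos(θ/2) ≈ 0.914511, sin(θ/2) ≈ 0.404562.
With a = amp(|10⟩) = (-0.3261 + 0.09716i) and b = amp(|11⟩) = (0.01187 + 0.2469i):
new amp(|10⟩) = (0.914511)·a + (-0.404562)·b = (-0.303 - 0.01103i)
new amp(|11⟩) = (0.404562)·a + (0.914511)·b = (-0.1211 + 0.2651i)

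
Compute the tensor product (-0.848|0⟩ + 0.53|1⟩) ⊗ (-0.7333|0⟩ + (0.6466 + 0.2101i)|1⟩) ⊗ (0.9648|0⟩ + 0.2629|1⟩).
0.5999|000⟩ + 0.1635|001⟩ + (-0.529 - 0.1719i)|010⟩ + (-0.1442 - 0.04684i)|011⟩ - 0.375|100⟩ - 0.1022|101⟩ + (0.3306 + 0.1074i)|110⟩ + (0.0901 + 0.02927i)|111⟩

amp(|b₁b₂…⟩) = product of the factor amplitudes for bits b₁, b₂, …; only kets whose every factor amplitude is nonzero survive.
|000⟩: (-0.848)(-0.7333)(0.9648) = 0.5999
|001⟩: (-0.848)(-0.7333)(0.2629) = 0.1635
|010⟩: (-0.848)(0.6466 + 0.2101i)(0.9648) = (-0.529 - 0.1719i)
|011⟩: (-0.848)(0.6466 + 0.2101i)(0.2629) = (-0.1442 - 0.04684i)
|100⟩: (0.53)(-0.7333)(0.9648) = -0.375
|101⟩: (0.53)(-0.7333)(0.2629) = -0.1022
|110⟩: (0.53)(0.6466 + 0.2101i)(0.9648) = (0.3306 + 0.1074i)
|111⟩: (0.53)(0.6466 + 0.2101i)(0.2629) = (0.0901 + 0.02927i)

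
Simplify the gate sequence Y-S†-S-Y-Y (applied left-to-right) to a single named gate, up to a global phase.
Y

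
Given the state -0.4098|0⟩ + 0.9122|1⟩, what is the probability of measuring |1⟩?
0.8321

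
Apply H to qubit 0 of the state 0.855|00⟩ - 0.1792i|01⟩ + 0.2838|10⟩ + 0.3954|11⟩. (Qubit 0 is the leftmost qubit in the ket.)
0.8053|00⟩ + (0.2796 - 0.1267i)|01⟩ + 0.4039|10⟩ + (-0.2796 - 0.1267i)|11⟩

H on qubit 0 mixes each pair of kets that differ only in qubit 0: amplitudes (a, b) of (|…0…⟩, |…1…⟩) become ((a + b)/√2, (a − b)/√2). Kets absent from the input have amplitude 0.
(|00⟩, |10⟩): (a, b) = (0.855, 0.2838) → (0.8053, 0.4039)
(|01⟩, |11⟩): (a, b) = (-0.1792i, 0.3954) → ((0.2796 - 0.1267i), (-0.2796 - 0.1267i))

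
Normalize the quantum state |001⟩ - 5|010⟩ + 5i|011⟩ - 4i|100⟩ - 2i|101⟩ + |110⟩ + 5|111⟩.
0.1015|001⟩ - 0.5077|010⟩ + 0.5077i|011⟩ - 0.4061i|100⟩ - 0.2031i|101⟩ + 0.1015|110⟩ + 0.5077|111⟩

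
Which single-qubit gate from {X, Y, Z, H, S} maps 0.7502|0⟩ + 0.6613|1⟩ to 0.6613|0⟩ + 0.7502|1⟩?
X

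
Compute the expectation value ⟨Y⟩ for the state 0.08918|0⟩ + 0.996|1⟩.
0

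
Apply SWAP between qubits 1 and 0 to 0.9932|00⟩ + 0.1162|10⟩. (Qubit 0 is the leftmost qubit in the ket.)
0.9932|00⟩ + 0.1162|01⟩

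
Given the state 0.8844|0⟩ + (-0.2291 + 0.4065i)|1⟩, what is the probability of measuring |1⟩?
0.2177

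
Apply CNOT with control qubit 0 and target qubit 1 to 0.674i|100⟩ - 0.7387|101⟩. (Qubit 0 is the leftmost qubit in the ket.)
0.674i|110⟩ - 0.7387|111⟩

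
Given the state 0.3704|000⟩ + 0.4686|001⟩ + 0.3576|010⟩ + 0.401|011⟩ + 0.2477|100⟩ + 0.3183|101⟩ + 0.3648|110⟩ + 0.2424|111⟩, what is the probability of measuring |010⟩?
0.1279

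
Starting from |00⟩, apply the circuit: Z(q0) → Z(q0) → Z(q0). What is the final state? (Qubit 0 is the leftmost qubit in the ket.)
|00⟩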